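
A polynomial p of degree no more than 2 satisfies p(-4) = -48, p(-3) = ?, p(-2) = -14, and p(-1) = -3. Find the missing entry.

The 3 known points determine the degree-2 polynomial uniquely.
Write p(t) = at^2 + bt + c. Substituting each data point gives a linear system:
  16a - 4b + c = -48
  4a - 2b + c = -14
  a - b + c = -3
Solving the system yields a = -2, b = 5, c = 4.
So p(t) = -2t² + 5t + 4.
Then p(-3) = -29.

-29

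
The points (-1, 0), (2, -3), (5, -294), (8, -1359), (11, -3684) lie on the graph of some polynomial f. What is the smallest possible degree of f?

Forward differences of the values at u = -1, 2, 5, 8, 11:
  f  : 0  -3  -294  -1359  -3684
  Δ  : -3  -291  -1065  -2325
  Δ^2: -288  -774  -1260
  Δ^3: -486  -486
  Δ^4: 0
The third differences are constant (-486) and nonzero, while all higher differences vanish, so the minimal degree is 3.

3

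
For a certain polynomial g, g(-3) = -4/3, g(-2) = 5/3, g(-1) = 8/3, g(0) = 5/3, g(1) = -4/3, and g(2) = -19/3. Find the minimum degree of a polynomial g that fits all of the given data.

Forward differences of the values at u = -3, -2, -1, 0, 1, 2:
  g  : -4/3  5/3  8/3  5/3  -4/3  -19/3
  Δ  : 3  1  -1  -3  -5
  Δ^2: -2  -2  -2  -2
  Δ^3: 0  0  0
  Δ^4: 0  0
  Δ^5: 0
The second differences are constant (-2) and nonzero, while all higher differences vanish, so the minimal degree is 2.

2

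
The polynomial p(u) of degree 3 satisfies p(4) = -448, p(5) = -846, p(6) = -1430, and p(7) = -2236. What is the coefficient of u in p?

-5

Write p(u) = au^3 + bu^2 + cu + d. Substituting each data point gives a linear system:
  64a + 16b + 4c + d = -448
  125a + 25b + 5c + d = -846
  216a + 36b + 6c + d = -1430
  343a + 49b + 7c + d = -2236
Solving the system yields a = -6, b = -3, c = -5, d = 4.
So p(u) = -6u^3 - 3u^2 - 5u + 4.
The coefficient of u is -5.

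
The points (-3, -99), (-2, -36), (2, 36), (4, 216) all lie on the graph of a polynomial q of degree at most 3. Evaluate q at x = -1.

-9

Using the Lagrange interpolation formula with nodes -3, -2, 2, 4:
  L_0(x) = (x + 2)(x - 2)(x - 4) / -35
  L_1(x) = (x + 3)(x - 2)(x - 4) / 24
  L_2(x) = (x + 3)(x + 2)(x - 4) / -40
  L_3(x) = (x + 3)(x + 2)(x - 2) / 84
Then q(x) = -99·L_0(x) - 36·L_1(x) + 36·L_2(x) + 216·L_3(x).
Expanding and collecting terms gives q(x) = 3x³ + 6x.
Evaluating at x = -1: q(-1) = -9.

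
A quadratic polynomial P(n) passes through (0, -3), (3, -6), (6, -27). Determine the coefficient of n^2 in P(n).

-1

Write P(n) = an^2 + bn + c. Substituting each data point gives a linear system:
  c = -3
  9a + 3b + c = -6
  36a + 6b + c = -27
Solving the system yields a = -1, b = 2, c = -3.
So P(n) = -n^2 + 2n - 3.
The leading coefficient is -1.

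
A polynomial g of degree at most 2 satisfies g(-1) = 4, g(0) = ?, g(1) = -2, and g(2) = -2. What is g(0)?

On equispaced nodes a degree-2 polynomial has vanishing third forward difference, so
  - g(-1) + 3·g(0) - 3·g(1) + g(2) = 0.
Substituting the known values and solving for g(0):
  3·g(0) = 0
  g(0) = 0.

0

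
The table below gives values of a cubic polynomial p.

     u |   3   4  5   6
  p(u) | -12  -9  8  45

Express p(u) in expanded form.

Using the Lagrange interpolation formula with nodes 3, 4, 5, 6:
  L_0(u) = (u - 4)(u - 5)(u - 6) / -6
  L_1(u) = (u - 3)(u - 5)(u - 6) / 2
  L_2(u) = (u - 3)(u - 4)(u - 6) / -2
  L_3(u) = (u - 3)(u - 4)(u - 5) / 6
Then p(u) = -12·L_0(u) - 9·L_1(u) + 8·L_2(u) + 45·L_3(u).
Expanding and collecting terms gives p(u) = u^3 - 5u^2 + u + 3.
Check: p(3) = -12. ✓

p(u) = u^3 - 5u^2 + u + 3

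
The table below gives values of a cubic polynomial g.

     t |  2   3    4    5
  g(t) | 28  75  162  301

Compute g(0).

6

Forward differences of the values at t = 2, 3, 4, 5:
  g  : 28  75  162  301
  Δ  : 47  87  139
  Δ^2: 40  52
  Δ^3: 12
The third differences are constant, confirming degree 3.
Interpolating (Newton forward form) and evaluating at t = 0 gives g(0) = 6.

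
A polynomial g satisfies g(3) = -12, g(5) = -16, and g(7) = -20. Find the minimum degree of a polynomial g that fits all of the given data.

Forward differences of the values at u = 3, 5, 7:
  g  : -12  -16  -20
  Δ  : -4  -4
  Δ^2: 0
The first differences are constant (-4) and nonzero, while all higher differences vanish, so the minimal degree is 1.

1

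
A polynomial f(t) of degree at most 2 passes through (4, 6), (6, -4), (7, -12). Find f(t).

Write f(t) = at^2 + bt + c. Substituting each data point gives a linear system:
  16a + 4b + c = 6
  36a + 6b + c = -4
  49a + 7b + c = -12
Solving the system yields a = -1, b = 5, c = 2.
So f(t) = -t^2 + 5t + 2.
Check: f(6) = -4. ✓

f(t) = -t^2 + 5t + 2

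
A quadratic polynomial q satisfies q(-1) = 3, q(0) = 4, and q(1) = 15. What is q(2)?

36

Using the Lagrange interpolation formula with nodes -1, 0, 1:
  L_0(t) = t(t - 1) / 2
  L_1(t) = (t + 1)(t - 1) / -1
  L_2(t) = (t + 1)t / 2
Then q(t) = 3·L_0(t) + 4·L_1(t) + 15·L_2(t).
Expanding and collecting terms gives q(t) = 5t^2 + 6t + 4.
Evaluating at t = 2: q(2) = 36.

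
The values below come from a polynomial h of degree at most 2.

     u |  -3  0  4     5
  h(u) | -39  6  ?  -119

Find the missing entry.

The 3 known points determine the degree-2 polynomial uniquely.
Write h(u) = au^2 + bu + c. Substituting each data point gives a linear system:
  9a - 3b + c = -39
  c = 6
  25a + 5b + c = -119
Solving the system yields a = -5, b = 0, c = 6.
So h(u) = -5u^2 + 6.
Then h(4) = -74.

-74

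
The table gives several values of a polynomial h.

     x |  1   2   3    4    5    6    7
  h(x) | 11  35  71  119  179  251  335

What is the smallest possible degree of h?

2

Forward differences of the values at x = 1, 2, 3, 4, 5, 6, 7:
  h  : 11  35  71  119  179  251  335
  Δ  : 24  36  48  60  72  84
  Δ^2: 12  12  12  12  12
  Δ^3: 0  0  0  0
  Δ^4: 0  0  0
  Δ^5: 0  0
  Δ^6: 0
The second differences are constant (12) and nonzero, while all higher differences vanish, so the minimal degree is 2.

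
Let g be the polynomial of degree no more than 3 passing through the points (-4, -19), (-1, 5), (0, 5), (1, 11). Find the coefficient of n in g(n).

2

Write g(n) = an^3 + bn^2 + cn + d. Substituting each data point gives a linear system:
  -64a + 16b - 4c + d = -19
  -a + b - c + d = 5
  d = 5
  a + b + c + d = 11
Solving the system yields a = 1, b = 3, c = 2, d = 5.
So g(n) = n^3 + 3n^2 + 2n + 5.
The coefficient of n is 2.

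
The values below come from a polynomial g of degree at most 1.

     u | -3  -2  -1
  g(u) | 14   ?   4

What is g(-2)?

The 2 known points determine the degree-1 polynomial uniquely.
Write g(u) = au + b. Substituting each data point gives a linear system:
  -3a + b = 14
  -a + b = 4
Solving the system yields a = -5, b = -1.
So g(u) = -5u - 1.
Then g(-2) = 9.

9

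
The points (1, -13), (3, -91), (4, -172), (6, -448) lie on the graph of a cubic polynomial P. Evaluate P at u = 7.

-655

Using the Lagrange interpolation formula with nodes 1, 3, 4, 6:
  L_0(u) = (u - 3)(u - 4)(u - 6) / -30
  L_1(u) = (u - 1)(u - 4)(u - 6) / 6
  L_2(u) = (u - 1)(u - 3)(u - 6) / -6
  L_3(u) = (u - 1)(u - 3)(u - 4) / 30
Then P(u) = -13·L_0(u) - 91·L_1(u) - 172·L_2(u) - 448·L_3(u).
Expanding and collecting terms gives P(u) = -u³ - 6u² - 2u - 4.
Evaluating at u = 7: P(7) = -655.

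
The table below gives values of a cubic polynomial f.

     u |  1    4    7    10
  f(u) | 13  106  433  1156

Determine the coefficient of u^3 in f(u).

1

Write f(u) = au^3 + bu^2 + cu + d. Substituting each data point gives a linear system:
  a + b + c + d = 13
  64a + 16b + 4c + d = 106
  343a + 49b + 7c + d = 433
  1000a + 100b + 10c + d = 1156
Solving the system yields a = 1, b = 1, c = 5, d = 6.
So f(u) = u³ + u² + 5u + 6.
The leading coefficient is 1.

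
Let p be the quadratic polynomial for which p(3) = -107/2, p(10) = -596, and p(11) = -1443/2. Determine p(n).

p(n) = -6n^2 + (1/2)n - 1

Write p(n) = an^2 + bn + c. Substituting each data point gives a linear system:
  9a + 3b + c = -107/2
  100a + 10b + c = -596
  121a + 11b + c = -1443/2
Solving the system yields a = -6, b = 1/2, c = -1.
So p(n) = -6n^2 + (1/2)n - 1.
Check: p(3) = -107/2. ✓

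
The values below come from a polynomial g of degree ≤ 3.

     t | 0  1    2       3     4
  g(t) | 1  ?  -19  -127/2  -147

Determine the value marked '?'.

The 4 known points determine the degree-3 polynomial uniquely.
Write g(t) = at^3 + bt^2 + ct + d. Substituting each data point gives a linear system:
  d = 1
  8a + 4b + 2c + d = -19
  27a + 9b + 3c + d = -127/2
  64a + 16b + 4c + d = -147
Solving the system yields a = -2, b = -3/2, c = 1, d = 1.
So g(t) = -2t^3 - (3/2)t^2 + t + 1.
Then g(1) = -3/2.

-3/2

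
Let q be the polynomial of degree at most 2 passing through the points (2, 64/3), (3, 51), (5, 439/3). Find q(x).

Write q(x) = ax^2 + bx + c. Substituting each data point gives a linear system:
  4a + 2b + c = 64/3
  9a + 3b + c = 51
  25a + 5b + c = 439/3
Solving the system yields a = 6, b = -1/3, c = -2.
So q(x) = 6x^2 - (1/3)x - 2.
Check: q(2) = 64/3. ✓

q(x) = 6x^2 - (1/3)x - 2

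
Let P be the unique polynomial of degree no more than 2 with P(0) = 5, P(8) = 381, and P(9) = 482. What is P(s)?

P(s) = 6s^2 - s + 5

Write P(s) = as^2 + bs + c. Substituting each data point gives a linear system:
  c = 5
  64a + 8b + c = 381
  81a + 9b + c = 482
Solving the system yields a = 6, b = -1, c = 5.
So P(s) = 6s^2 - s + 5.
Check: P(8) = 381. ✓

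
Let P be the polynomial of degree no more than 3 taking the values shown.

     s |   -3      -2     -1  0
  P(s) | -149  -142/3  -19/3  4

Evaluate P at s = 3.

Forward differences of the values at s = -3, -2, -1, 0:
  P  : -149  -142/3  -19/3  4
  Δ  : 305/3  41  31/3
  Δ^2: -182/3  -92/3
  Δ^3: 30
The third differences are constant, confirming degree 3.
Interpolating (Newton forward form) and evaluating at s = 3 gives P(3) = 151.

151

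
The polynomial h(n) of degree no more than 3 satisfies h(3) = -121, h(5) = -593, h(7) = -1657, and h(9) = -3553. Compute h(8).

-2486

Using the Lagrange interpolation formula with nodes 3, 5, 7, 9:
  L_0(n) = (n - 5)(n - 7)(n - 9) / -48
  L_1(n) = (n - 3)(n - 7)(n - 9) / 16
  L_2(n) = (n - 3)(n - 5)(n - 9) / -16
  L_3(n) = (n - 3)(n - 5)(n - 7) / 48
Then h(n) = -121·L_0(n) - 593·L_1(n) - 1657·L_2(n) - 3553·L_3(n).
Expanding and collecting terms gives h(n) = -5n^3 + n^2 + n + 2.
Evaluating at n = 8: h(8) = -2486.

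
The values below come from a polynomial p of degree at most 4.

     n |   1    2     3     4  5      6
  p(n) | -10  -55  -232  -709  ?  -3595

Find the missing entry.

The 5 known points determine the degree-4 polynomial uniquely.
Write p(n) = an^4 + bn^3 + cn^2 + dn + e. Substituting each data point gives a linear system:
  a + b + c + d + e = -10
  16a + 8b + 4c + 2d + e = -55
  81a + 27b + 9c + 3d + e = -232
  256a + 64b + 16c + 4d + e = -709
  1296a + 216b + 36c + 6d + e = -3595
Solving the system yields a = -3, b = 2, c = -3, d = -5, e = -1.
So p(n) = -3n^4 + 2n^3 - 3n^2 - 5n - 1.
Then p(5) = -1726.

-1726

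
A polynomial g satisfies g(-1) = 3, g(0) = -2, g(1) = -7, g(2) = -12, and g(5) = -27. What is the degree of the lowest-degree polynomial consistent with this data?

1

Divided differences on the nodes -1, 0, 1, 2, 5:
  order 0: 3  -2  -7  -12  -27
  order 1: -5  -5  -5  -5
  order 2: 0  0  0
  order 3: 0  0
  order 4: 0
The order-1 divided differences are all -5 (nonzero) and every higher order vanishes, so the data lies on a polynomial of degree exactly 1.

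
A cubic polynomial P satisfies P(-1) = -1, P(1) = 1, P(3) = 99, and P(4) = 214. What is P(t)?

P(t) = 2t^3 + 6t^2 - t - 6

Using the Lagrange interpolation formula with nodes -1, 1, 3, 4:
  L_0(t) = (t - 1)(t - 3)(t - 4) / -40
  L_1(t) = (t + 1)(t - 3)(t - 4) / 12
  L_2(t) = (t + 1)(t - 1)(t - 4) / -8
  L_3(t) = (t + 1)(t - 1)(t - 3) / 15
Then P(t) = -1·L_0(t) + 1·L_1(t) + 99·L_2(t) + 214·L_3(t).
Expanding and collecting terms gives P(t) = 2t³ + 6t² - t - 6.
Check: P(1) = 1. ✓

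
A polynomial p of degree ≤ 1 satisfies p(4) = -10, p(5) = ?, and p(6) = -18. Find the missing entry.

On equispaced nodes a degree-1 polynomial has vanishing second forward difference, so
  p(4) - 2·p(5) + p(6) = 0.
Substituting the known values and solving for p(5):
  -2·p(5) = 28
  p(5) = -14.

-14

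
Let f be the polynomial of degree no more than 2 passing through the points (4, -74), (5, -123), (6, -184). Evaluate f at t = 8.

-342

Write f(t) = at^2 + bt + c. Substituting each data point gives a linear system:
  16a + 4b + c = -74
  25a + 5b + c = -123
  36a + 6b + c = -184
Solving the system yields a = -6, b = 5, c = 2.
So f(t) = -6t² + 5t + 2.
Then f(8) = -342.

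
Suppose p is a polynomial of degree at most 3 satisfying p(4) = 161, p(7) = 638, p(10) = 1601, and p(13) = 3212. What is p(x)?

Write p(x) = ax^3 + bx^2 + cx + d. Substituting each data point gives a linear system:
  64a + 16b + 4c + d = 161
  343a + 49b + 7c + d = 638
  1000a + 100b + 10c + d = 1601
  2197a + 169b + 13c + d = 3212
Solving the system yields a = 1, b = 6, c = 0, d = 1.
So p(x) = x³ + 6x² + 1.
Check: p(10) = 1601. ✓

p(x) = x^3 + 6x^2 + 1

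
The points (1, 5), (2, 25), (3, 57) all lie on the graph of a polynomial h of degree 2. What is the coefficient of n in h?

Write h(n) = an^2 + bn + c. Substituting each data point gives a linear system:
  a + b + c = 5
  4a + 2b + c = 25
  9a + 3b + c = 57
Solving the system yields a = 6, b = 2, c = -3.
So h(n) = 6n^2 + 2n - 3.
The coefficient of n is 2.

2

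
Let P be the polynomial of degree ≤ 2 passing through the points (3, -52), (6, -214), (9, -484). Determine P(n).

P(n) = -6n^2 + 2

Using the Lagrange interpolation formula with nodes 3, 6, 9:
  L_0(n) = (n - 6)(n - 9) / 18
  L_1(n) = (n - 3)(n - 9) / -9
  L_2(n) = (n - 3)(n - 6) / 18
Then P(n) = -52·L_0(n) - 214·L_1(n) - 484·L_2(n).
Expanding and collecting terms gives P(n) = -6n² + 2.
Check: P(3) = -52. ✓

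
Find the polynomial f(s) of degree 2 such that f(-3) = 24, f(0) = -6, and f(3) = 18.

Write f(s) = as^2 + bs + c. Substituting each data point gives a linear system:
  9a - 3b + c = 24
  c = -6
  9a + 3b + c = 18
Solving the system yields a = 3, b = -1, c = -6.
So f(s) = 3s^2 - s - 6.
Check: f(3) = 18. ✓

f(s) = 3s^2 - s - 6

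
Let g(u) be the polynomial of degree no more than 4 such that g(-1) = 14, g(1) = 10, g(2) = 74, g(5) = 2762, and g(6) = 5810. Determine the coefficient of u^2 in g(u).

Write g(u) = au^4 + bu^3 + cu^2 + du + e. Substituting each data point gives a linear system:
  a - b + c - d + e = 14
  a + b + c + d + e = 10
  16a + 8b + 4c + 2d + e = 74
  625a + 125b + 25c + 5d + e = 2762
  1296a + 216b + 36c + 6d + e = 5810
Solving the system yields a = 5, b = -4, c = 5, d = 2, e = 2.
So g(u) = 5u⁴ - 4u³ + 5u² + 2u + 2.
The coefficient of u^2 is 5.

5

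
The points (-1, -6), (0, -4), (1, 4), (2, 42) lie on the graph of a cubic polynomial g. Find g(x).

Write g(x) = ax^3 + bx^2 + cx + d. Substituting each data point gives a linear system:
  -a + b - c + d = -6
  d = -4
  a + b + c + d = 4
  8a + 4b + 2c + d = 42
Solving the system yields a = 4, b = 3, c = 1, d = -4.
So g(x) = 4x³ + 3x² + x - 4.
Check: g(-1) = -6. ✓

g(x) = 4x^3 + 3x^2 + x - 4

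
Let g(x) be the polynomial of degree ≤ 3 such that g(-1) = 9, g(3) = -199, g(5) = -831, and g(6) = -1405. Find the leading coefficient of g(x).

-6

Write g(x) = ax^3 + bx^2 + cx + d. Substituting each data point gives a linear system:
  -a + b - c + d = 9
  27a + 9b + 3c + d = -199
  125a + 25b + 5c + d = -831
  216a + 36b + 6c + d = -1405
Solving the system yields a = -6, b = -2, c = -6, d = -1.
So g(x) = -6x^3 - 2x^2 - 6x - 1.
The leading coefficient is -6.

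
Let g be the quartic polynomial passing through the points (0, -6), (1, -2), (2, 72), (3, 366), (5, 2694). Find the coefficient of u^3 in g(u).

1

Write g(u) = au^4 + bu^3 + cu^2 + du + e. Substituting each data point gives a linear system:
  e = -6
  a + b + c + d + e = -2
  16a + 8b + 4c + 2d + e = 72
  81a + 27b + 9c + 3d + e = 366
  625a + 125b + 25c + 5d + e = 2694
Solving the system yields a = 4, b = 1, c = 4, d = -5, e = -6.
So g(u) = 4u⁴ + u³ + 4u² - 5u - 6.
The coefficient of u^3 is 1.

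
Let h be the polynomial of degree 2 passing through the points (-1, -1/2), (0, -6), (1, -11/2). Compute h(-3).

Write h(x) = ax^2 + bx + c. Substituting each data point gives a linear system:
  a - b + c = -1/2
  c = -6
  a + b + c = -11/2
Solving the system yields a = 3, b = -5/2, c = -6.
So h(x) = 3x^2 - (5/2)x - 6.
Then h(-3) = 57/2.

57/2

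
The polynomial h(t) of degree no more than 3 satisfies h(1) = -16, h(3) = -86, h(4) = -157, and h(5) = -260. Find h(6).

-401

Write h(t) = at^3 + bt^2 + ct + d. Substituting each data point gives a linear system:
  a + b + c + d = -16
  27a + 9b + 3c + d = -86
  64a + 16b + 4c + d = -157
  125a + 25b + 5c + d = -260
Solving the system yields a = -1, b = -4, c = -6, d = -5.
So h(t) = -t^3 - 4t^2 - 6t - 5.
Then h(6) = -401.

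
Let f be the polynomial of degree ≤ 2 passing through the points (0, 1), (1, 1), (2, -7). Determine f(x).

Write f(x) = ax^2 + bx + c. Substituting each data point gives a linear system:
  c = 1
  a + b + c = 1
  4a + 2b + c = -7
Solving the system yields a = -4, b = 4, c = 1.
So f(x) = -4x² + 4x + 1.
Check: f(1) = 1. ✓

f(x) = -4x^2 + 4x + 1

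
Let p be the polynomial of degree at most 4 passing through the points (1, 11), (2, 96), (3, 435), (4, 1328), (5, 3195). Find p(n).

Write p(n) = an^4 + bn^3 + cn^2 + dn + e. Substituting each data point gives a linear system:
  a + b + c + d + e = 11
  16a + 8b + 4c + 2d + e = 96
  81a + 27b + 9c + 3d + e = 435
  256a + 64b + 16c + 4d + e = 1328
  625a + 125b + 25c + 5d + e = 3195
Solving the system yields a = 5, b = 0, c = 2, d = 4, e = 0.
So p(n) = 5n^4 + 2n^2 + 4n.
Check: p(5) = 3195. ✓

p(n) = 5n^4 + 2n^2 + 4n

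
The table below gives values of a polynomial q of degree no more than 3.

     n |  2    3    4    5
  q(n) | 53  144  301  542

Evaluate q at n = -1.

Forward differences of the values at n = 2, 3, 4, 5:
  q  : 53  144  301  542
  Δ  : 91  157  241
  Δ^2: 66  84
  Δ^3: 18
The third differences are constant, confirming degree 3.
Interpolating (Newton forward form) and evaluating at n = -1 gives q(-1) = -4.

-4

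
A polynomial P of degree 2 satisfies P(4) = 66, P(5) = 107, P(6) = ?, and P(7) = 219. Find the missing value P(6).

158

The 3 known points determine the degree-2 polynomial uniquely.
Write P(x) = ax^2 + bx + c. Substituting each data point gives a linear system:
  16a + 4b + c = 66
  25a + 5b + c = 107
  49a + 7b + c = 219
Solving the system yields a = 5, b = -4, c = 2.
So P(x) = 5x² - 4x + 2.
Then P(6) = 158.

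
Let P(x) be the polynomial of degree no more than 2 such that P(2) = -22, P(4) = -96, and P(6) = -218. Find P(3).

Using the Lagrange interpolation formula with nodes 2, 4, 6:
  L_0(x) = (x - 4)(x - 6) / 8
  L_1(x) = (x - 2)(x - 6) / -4
  L_2(x) = (x - 2)(x - 4) / 8
Then P(x) = -22·L_0(x) - 96·L_1(x) - 218·L_2(x).
Expanding and collecting terms gives P(x) = -6x² - x + 4.
Evaluating at x = 3: P(3) = -53.

-53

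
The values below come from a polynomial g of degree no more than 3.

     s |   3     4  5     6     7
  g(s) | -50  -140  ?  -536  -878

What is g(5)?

The 4 known points determine the degree-3 polynomial uniquely.
Write g(s) = as^3 + bs^2 + cs + d. Substituting each data point gives a linear system:
  27a + 9b + 3c + d = -50
  64a + 16b + 4c + d = -140
  216a + 36b + 6c + d = -536
  343a + 49b + 7c + d = -878
Solving the system yields a = -3, b = 3, c = 0, d = 4.
So g(s) = -3s³ + 3s² + 4.
Then g(5) = -296.

-296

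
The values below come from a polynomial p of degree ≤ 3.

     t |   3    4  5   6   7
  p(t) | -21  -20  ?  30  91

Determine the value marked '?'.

-5

The 4 known points determine the degree-3 polynomial uniquely.
Write p(t) = at^3 + bt^2 + ct + d. Substituting each data point gives a linear system:
  27a + 9b + 3c + d = -21
  64a + 16b + 4c + d = -20
  216a + 36b + 6c + d = 30
  343a + 49b + 7c + d = 91
Solving the system yields a = 1, b = -5, c = -1, d = 0.
So p(t) = t^3 - 5t^2 - t.
Then p(5) = -5.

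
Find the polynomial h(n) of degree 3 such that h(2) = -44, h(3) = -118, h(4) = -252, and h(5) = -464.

Write h(n) = an^3 + bn^2 + cn + d. Substituting each data point gives a linear system:
  8a + 4b + 2c + d = -44
  27a + 9b + 3c + d = -118
  64a + 16b + 4c + d = -252
  125a + 25b + 5c + d = -464
Solving the system yields a = -3, b = -3, c = -2, d = -4.
So h(n) = -3n³ - 3n² - 2n - 4.
Check: h(5) = -464. ✓

h(n) = -3n^3 - 3n^2 - 2n - 4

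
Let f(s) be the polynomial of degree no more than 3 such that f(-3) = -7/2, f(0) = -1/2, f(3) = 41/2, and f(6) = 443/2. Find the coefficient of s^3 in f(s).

Write f(s) = as^3 + bs^2 + cs + d. Substituting each data point gives a linear system:
  -27a + 9b - 3c + d = -7/2
  d = -1/2
  27a + 9b + 3c + d = 41/2
  216a + 36b + 6c + d = 443/2
Solving the system yields a = 1, b = 1, c = -5, d = -1/2.
So f(s) = s³ + s² - 5s - 1/2.
The leading coefficient is 1.

1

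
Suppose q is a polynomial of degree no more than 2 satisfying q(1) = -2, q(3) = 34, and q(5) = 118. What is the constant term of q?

Write q(n) = an^2 + bn + c. Substituting each data point gives a linear system:
  a + b + c = -2
  9a + 3b + c = 34
  25a + 5b + c = 118
Solving the system yields a = 6, b = -6, c = -2.
So q(n) = 6n^2 - 6n - 2.
The constant term is -2.

-2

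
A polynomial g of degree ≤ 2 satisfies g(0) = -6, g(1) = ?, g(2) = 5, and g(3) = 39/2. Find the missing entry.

-7/2

On equispaced nodes a degree-2 polynomial has vanishing third forward difference, so
  - g(0) + 3·g(1) - 3·g(2) + g(3) = 0.
Substituting the known values and solving for g(1):
  3·g(1) = -21/2
  g(1) = -7/2.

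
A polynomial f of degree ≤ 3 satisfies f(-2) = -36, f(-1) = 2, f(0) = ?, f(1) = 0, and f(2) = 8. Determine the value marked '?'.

6

The 4 known points determine the degree-3 polynomial uniquely.
Write f(x) = ax^3 + bx^2 + cx + d. Substituting each data point gives a linear system:
  -8a + 4b - 2c + d = -36
  -a + b - c + d = 2
  a + b + c + d = 0
  8a + 4b + 2c + d = 8
Solving the system yields a = 4, b = -5, c = -5, d = 6.
So f(x) = 4x^3 - 5x^2 - 5x + 6.
Then f(0) = 6.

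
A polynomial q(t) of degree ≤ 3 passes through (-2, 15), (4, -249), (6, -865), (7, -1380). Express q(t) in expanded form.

q(t) = -4t^3 - t^2 + 6t - 1

Using the Lagrange interpolation formula with nodes -2, 4, 6, 7:
  L_0(t) = (t - 4)(t - 6)(t - 7) / -432
  L_1(t) = (t + 2)(t - 6)(t - 7) / 36
  L_2(t) = (t + 2)(t - 4)(t - 7) / -16
  L_3(t) = (t + 2)(t - 4)(t - 6) / 27
Then q(t) = 15·L_0(t) - 249·L_1(t) - 865·L_2(t) - 1380·L_3(t).
Expanding and collecting terms gives q(t) = -4t³ - t² + 6t - 1.
Check: q(4) = -249. ✓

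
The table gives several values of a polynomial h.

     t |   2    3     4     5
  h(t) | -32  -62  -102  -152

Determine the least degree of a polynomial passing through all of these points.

2

Divided differences on the nodes 2, 3, 4, 5:
  order 0: -32  -62  -102  -152
  order 1: -30  -40  -50
  order 2: -5  -5
  order 3: 0
The order-2 divided differences are all -5 (nonzero) and every higher order vanishes, so the data lies on a polynomial of degree exactly 2.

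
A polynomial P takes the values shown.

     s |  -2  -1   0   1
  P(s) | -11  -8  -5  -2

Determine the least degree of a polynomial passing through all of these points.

1

Forward differences of the values at s = -2, -1, 0, 1:
  P  : -11  -8  -5  -2
  Δ  : 3  3  3
  Δ^2: 0  0
  Δ^3: 0
The first differences are constant (3) and nonzero, while all higher differences vanish, so the minimal degree is 1.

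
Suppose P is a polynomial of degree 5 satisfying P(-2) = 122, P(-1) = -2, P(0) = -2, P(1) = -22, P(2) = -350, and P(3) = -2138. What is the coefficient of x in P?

2

Write P(x) = ax^5 + bx^4 + cx^3 + dx^2 + ex + k. Substituting each data point gives a linear system:
  -32a + 16b - 8c + 4d - 2e + k = 122
  -a + b - c + d - e + k = -2
  k = -2
  a + b + c + d + e + k = -22
  32a + 16b + 8c + 4d + 2e + k = -350
  243a + 81b + 27c + 9d + 3e + k = -2138
Solving the system yields a = -6, b = -6, c = -6, d = -4, e = 2, k = -2.
So P(x) = -6x^5 - 6x^4 - 6x^3 - 4x^2 + 2x - 2.
The coefficient of x is 2.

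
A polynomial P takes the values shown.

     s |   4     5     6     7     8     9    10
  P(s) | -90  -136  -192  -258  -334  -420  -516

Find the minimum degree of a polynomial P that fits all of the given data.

Forward differences of the values at s = 4, 5, 6, 7, 8, 9, 10:
  P  : -90  -136  -192  -258  -334  -420  -516
  Δ  : -46  -56  -66  -76  -86  -96
  Δ^2: -10  -10  -10  -10  -10
  Δ^3: 0  0  0  0
  Δ^4: 0  0  0
  Δ^5: 0  0
  Δ^6: 0
The second differences are constant (-10) and nonzero, while all higher differences vanish, so the minimal degree is 2.

2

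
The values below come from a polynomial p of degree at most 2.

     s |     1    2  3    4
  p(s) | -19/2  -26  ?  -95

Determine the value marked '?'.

On equispaced nodes a degree-2 polynomial has vanishing third forward difference, so
  - p(1) + 3·p(2) - 3·p(3) + p(4) = 0.
Substituting the known values and solving for p(3):
  -3·p(3) = 327/2
  p(3) = -109/2.

-109/2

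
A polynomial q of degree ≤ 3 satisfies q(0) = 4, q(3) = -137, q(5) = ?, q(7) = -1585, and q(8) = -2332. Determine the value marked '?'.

-601

The 4 known points determine the degree-3 polynomial uniquely.
Write q(s) = as^3 + bs^2 + cs + d. Substituting each data point gives a linear system:
  d = 4
  27a + 9b + 3c + d = -137
  343a + 49b + 7c + d = -1585
  512a + 64b + 8c + d = -2332
Solving the system yields a = -4, b = -5, c = 4, d = 4.
So q(s) = -4s^3 - 5s^2 + 4s + 4.
Then q(5) = -601.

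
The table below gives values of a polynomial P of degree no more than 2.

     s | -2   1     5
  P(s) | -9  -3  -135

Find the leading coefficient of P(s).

Write P(s) = as^2 + bs + c. Substituting each data point gives a linear system:
  4a - 2b + c = -9
  a + b + c = -3
  25a + 5b + c = -135
Solving the system yields a = -5, b = -3, c = 5.
So P(s) = -5s^2 - 3s + 5.
The leading coefficient is -5.

-5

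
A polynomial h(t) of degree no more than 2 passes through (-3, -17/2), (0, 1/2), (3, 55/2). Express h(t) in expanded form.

h(t) = t^2 + 6t + 1/2

Using the Lagrange interpolation formula with nodes -3, 0, 3:
  L_0(t) = t(t - 3) / 18
  L_1(t) = (t + 3)(t - 3) / -9
  L_2(t) = (t + 3)t / 18
Then h(t) = -17/2·L_0(t) + 1/2·L_1(t) + 55/2·L_2(t).
Expanding and collecting terms gives h(t) = t² + 6t + 1/2.
Check: h(-3) = -17/2. ✓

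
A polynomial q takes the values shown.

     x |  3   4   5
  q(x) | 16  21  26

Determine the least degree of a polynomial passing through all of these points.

1

Forward differences of the values at x = 3, 4, 5:
  q  : 16  21  26
  Δ  : 5  5
  Δ^2: 0
The first differences are constant (5) and nonzero, while all higher differences vanish, so the minimal degree is 1.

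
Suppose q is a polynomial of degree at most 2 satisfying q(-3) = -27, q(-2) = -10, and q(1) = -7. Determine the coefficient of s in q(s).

Write q(s) = as^2 + bs + c. Substituting each data point gives a linear system:
  9a - 3b + c = -27
  4a - 2b + c = -10
  a + b + c = -7
Solving the system yields a = -4, b = -3, c = 0.
So q(s) = -4s^2 - 3s.
The coefficient of s is -3.

-3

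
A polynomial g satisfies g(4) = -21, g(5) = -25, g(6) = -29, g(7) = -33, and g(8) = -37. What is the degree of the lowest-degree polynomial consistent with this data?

Forward differences of the values at u = 4, 5, 6, 7, 8:
  g  : -21  -25  -29  -33  -37
  Δ  : -4  -4  -4  -4
  Δ^2: 0  0  0
  Δ^3: 0  0
  Δ^4: 0
The first differences are constant (-4) and nonzero, while all higher differences vanish, so the minimal degree is 1.

1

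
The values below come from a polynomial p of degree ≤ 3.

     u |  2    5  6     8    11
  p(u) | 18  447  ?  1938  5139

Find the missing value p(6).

The 4 known points determine the degree-3 polynomial uniquely.
Write p(u) = au^3 + bu^2 + cu + d. Substituting each data point gives a linear system:
  8a + 4b + 2c + d = 18
  125a + 25b + 5c + d = 447
  512a + 64b + 8c + d = 1938
  1331a + 121b + 11c + d = 5139
Solving the system yields a = 4, b = -1, c = -6, d = 2.
So p(u) = 4u^3 - u^2 - 6u + 2.
Then p(6) = 794.

794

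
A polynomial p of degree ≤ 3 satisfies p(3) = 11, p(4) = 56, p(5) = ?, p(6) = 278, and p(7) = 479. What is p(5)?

141

The 4 known points determine the degree-3 polynomial uniquely.
Write p(s) = as^3 + bs^2 + cs + d. Substituting each data point gives a linear system:
  27a + 9b + 3c + d = 11
  64a + 16b + 4c + d = 56
  216a + 36b + 6c + d = 278
  343a + 49b + 7c + d = 479
Solving the system yields a = 2, b = -4, c = -1, d = -4.
So p(s) = 2s^3 - 4s^2 - s - 4.
Then p(5) = 141.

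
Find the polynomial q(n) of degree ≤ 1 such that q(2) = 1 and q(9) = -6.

q(n) = -n + 3

Write q(n) = an + b. Substituting each data point gives a linear system:
  2a + b = 1
  9a + b = -6
Solving the system yields a = -1, b = 3.
So q(n) = -n + 3.
Check: q(9) = -6. ✓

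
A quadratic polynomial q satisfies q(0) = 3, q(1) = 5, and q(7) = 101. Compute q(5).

53

Using the Lagrange interpolation formula with nodes 0, 1, 7:
  L_0(s) = (s - 1)(s - 7) / 7
  L_1(s) = s(s - 7) / -6
  L_2(s) = s(s - 1) / 42
Then q(s) = 3·L_0(s) + 5·L_1(s) + 101·L_2(s).
Expanding and collecting terms gives q(s) = 2s² + 3.
Evaluating at s = 5: q(5) = 53.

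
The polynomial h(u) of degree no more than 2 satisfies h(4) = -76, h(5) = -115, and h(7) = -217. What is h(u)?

Write h(u) = au^2 + bu + c. Substituting each data point gives a linear system:
  16a + 4b + c = -76
  25a + 5b + c = -115
  49a + 7b + c = -217
Solving the system yields a = -4, b = -3, c = 0.
So h(u) = -4u^2 - 3u.
Check: h(5) = -115. ✓

h(u) = -4u^2 - 3u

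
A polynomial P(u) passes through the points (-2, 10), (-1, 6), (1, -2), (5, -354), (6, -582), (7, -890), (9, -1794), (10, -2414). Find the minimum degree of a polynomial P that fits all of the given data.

3

Divided differences on the nodes -2, -1, 1, 5, 6, 7, 9, 10:
  order 0: 10  6  -2  -354  -582  -890  -1794  -2414
  order 1: -4  -4  -88  -228  -308  -452  -620
  order 2: 0  -14  -28  -40  -48  -56
  order 3: -2  -2  -2  -2  -2
  order 4: 0  0  0  0
  order 5: 0  0  0
  order 6: 0  0
  order 7: 0
The order-3 divided differences are all -2 (nonzero) and every higher order vanishes, so the data lies on a polynomial of degree exactly 3.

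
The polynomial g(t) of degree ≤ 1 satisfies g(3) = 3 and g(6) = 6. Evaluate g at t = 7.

Using the Lagrange interpolation formula with nodes 3, 6:
  L_0(t) = (t - 6) / -3
  L_1(t) = (t - 3) / 3
Then g(t) = 3·L_0(t) + 6·L_1(t).
Expanding and collecting terms gives g(t) = t.
Evaluating at t = 7: g(7) = 7.

7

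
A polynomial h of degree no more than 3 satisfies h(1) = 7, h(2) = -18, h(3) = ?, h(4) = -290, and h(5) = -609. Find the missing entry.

The 4 known points determine the degree-3 polynomial uniquely.
Write h(n) = an^3 + bn^2 + cn + d. Substituting each data point gives a linear system:
  a + b + c + d = 7
  8a + 4b + 2c + d = -18
  64a + 16b + 4c + d = -290
  125a + 25b + 5c + d = -609
Solving the system yields a = -6, b = 5, c = 2, d = 6.
So h(n) = -6n³ + 5n² + 2n + 6.
Then h(3) = -105.

-105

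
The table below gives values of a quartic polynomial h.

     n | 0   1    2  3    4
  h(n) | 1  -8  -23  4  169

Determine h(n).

h(n) = 2n^4 - 4n^3 - 5n^2 - 2n + 1

Write h(n) = an^4 + bn^3 + cn^2 + dn + e. Substituting each data point gives a linear system:
  e = 1
  a + b + c + d + e = -8
  16a + 8b + 4c + 2d + e = -23
  81a + 27b + 9c + 3d + e = 4
  256a + 64b + 16c + 4d + e = 169
Solving the system yields a = 2, b = -4, c = -5, d = -2, e = 1.
So h(n) = 2n^4 - 4n^3 - 5n^2 - 2n + 1.
Check: h(2) = -23. ✓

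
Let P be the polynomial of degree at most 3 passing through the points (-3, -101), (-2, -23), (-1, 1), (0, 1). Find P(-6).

-959

Forward differences of the values at u = -3, -2, -1, 0:
  P  : -101  -23  1  1
  Δ  : 78  24  0
  Δ^2: -54  -24
  Δ^3: 30
The third differences are constant, confirming degree 3.
Interpolating (Newton forward form) and evaluating at u = -6 gives P(-6) = -959.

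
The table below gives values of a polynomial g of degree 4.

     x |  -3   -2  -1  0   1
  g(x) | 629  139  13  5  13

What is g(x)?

Write g(x) = ax^4 + bx^3 + cx^2 + dx + e. Substituting each data point gives a linear system:
  81a - 27b + 9c - 3d + e = 629
  16a - 8b + 4c - 2d + e = 139
  a - b + c - d + e = 13
  e = 5
  a + b + c + d + e = 13
Solving the system yields a = 6, b = -5, c = 2, d = 5, e = 5.
So g(x) = 6x^4 - 5x^3 + 2x^2 + 5x + 5.
Check: g(-3) = 629. ✓

g(x) = 6x^4 - 5x^3 + 2x^2 + 5x + 5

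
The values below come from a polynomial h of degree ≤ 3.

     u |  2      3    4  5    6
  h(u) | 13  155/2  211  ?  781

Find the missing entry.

On equispaced nodes a degree-3 polynomial has vanishing fourth forward difference, so
  h(2) - 4·h(3) + 6·h(4) - 4·h(5) + h(6) = 0.
Substituting the known values and solving for h(5):
  -4·h(5) = -1750
  h(5) = 875/2.

875/2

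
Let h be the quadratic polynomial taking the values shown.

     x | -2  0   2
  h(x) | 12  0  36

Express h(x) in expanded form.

h(x) = 6x^2 + 6x

Write h(x) = ax^2 + bx + c. Substituting each data point gives a linear system:
  4a - 2b + c = 12
  c = 0
  4a + 2b + c = 36
Solving the system yields a = 6, b = 6, c = 0.
So h(x) = 6x^2 + 6x.
Check: h(-2) = 12. ✓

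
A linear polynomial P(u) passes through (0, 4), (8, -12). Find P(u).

P(u) = -2u + 4

Using the Lagrange interpolation formula with nodes 0, 8:
  L_0(u) = (u - 8) / -8
  L_1(u) = u / 8
Then P(u) = 4·L_0(u) - 12·L_1(u).
Expanding and collecting terms gives P(u) = -2u + 4.
Check: P(8) = -12. ✓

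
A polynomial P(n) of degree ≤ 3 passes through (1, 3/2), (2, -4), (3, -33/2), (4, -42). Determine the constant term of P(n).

6

Write P(n) = an^3 + bn^2 + cn + d. Substituting each data point gives a linear system:
  a + b + c + d = 3/2
  8a + 4b + 2c + d = -4
  27a + 9b + 3c + d = -33/2
  64a + 16b + 4c + d = -42
Solving the system yields a = -1, b = 5/2, c = -6, d = 6.
So P(n) = -n^3 + (5/2)n^2 - 6n + 6.
The constant term is 6.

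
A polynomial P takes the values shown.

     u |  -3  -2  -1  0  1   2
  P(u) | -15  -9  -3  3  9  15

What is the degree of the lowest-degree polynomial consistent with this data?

1

Forward differences of the values at u = -3, -2, -1, 0, 1, 2:
  P  : -15  -9  -3  3  9  15
  Δ  : 6  6  6  6  6
  Δ^2: 0  0  0  0
  Δ^3: 0  0  0
  Δ^4: 0  0
  Δ^5: 0
The first differences are constant (6) and nonzero, while all higher differences vanish, so the minimal degree is 1.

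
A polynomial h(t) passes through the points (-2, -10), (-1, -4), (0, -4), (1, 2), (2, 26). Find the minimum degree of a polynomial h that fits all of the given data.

Forward differences of the values at t = -2, -1, 0, 1, 2:
  h  : -10  -4  -4  2  26
  Δ  : 6  0  6  24
  Δ^2: -6  6  18
  Δ^3: 12  12
  Δ^4: 0
The third differences are constant (12) and nonzero, while all higher differences vanish, so the minimal degree is 3.

3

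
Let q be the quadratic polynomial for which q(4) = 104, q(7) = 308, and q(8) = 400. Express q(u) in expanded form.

Write q(u) = au^2 + bu + c. Substituting each data point gives a linear system:
  16a + 4b + c = 104
  49a + 7b + c = 308
  64a + 8b + c = 400
Solving the system yields a = 6, b = 2, c = 0.
So q(u) = 6u^2 + 2u.
Check: q(4) = 104. ✓

q(u) = 6u^2 + 2u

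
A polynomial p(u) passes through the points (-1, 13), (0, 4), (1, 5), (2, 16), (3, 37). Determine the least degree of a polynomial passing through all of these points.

2

Forward differences of the values at u = -1, 0, 1, 2, 3:
  p  : 13  4  5  16  37
  Δ  : -9  1  11  21
  Δ^2: 10  10  10
  Δ^3: 0  0
  Δ^4: 0
The second differences are constant (10) and nonzero, while all higher differences vanish, so the minimal degree is 2.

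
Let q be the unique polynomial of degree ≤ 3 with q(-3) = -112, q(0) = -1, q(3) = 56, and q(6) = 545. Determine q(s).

Write q(s) = as^3 + bs^2 + cs + d. Substituting each data point gives a linear system:
  -27a + 9b - 3c + d = -112
  d = -1
  27a + 9b + 3c + d = 56
  216a + 36b + 6c + d = 545
Solving the system yields a = 3, b = -3, c = 1, d = -1.
So q(s) = 3s³ - 3s² + s - 1.
Check: q(0) = -1. ✓

q(s) = 3s^3 - 3s^2 + s - 1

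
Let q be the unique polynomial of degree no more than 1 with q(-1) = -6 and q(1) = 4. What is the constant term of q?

-1

Write q(s) = as + b. Substituting each data point gives a linear system:
  -a + b = -6
  a + b = 4
Solving the system yields a = 5, b = -1.
So q(s) = 5s - 1.
The constant term is -1.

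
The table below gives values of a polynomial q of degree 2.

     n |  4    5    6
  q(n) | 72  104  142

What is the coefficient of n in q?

5

Write q(n) = an^2 + bn + c. Substituting each data point gives a linear system:
  16a + 4b + c = 72
  25a + 5b + c = 104
  36a + 6b + c = 142
Solving the system yields a = 3, b = 5, c = 4.
So q(n) = 3n^2 + 5n + 4.
The coefficient of n is 5.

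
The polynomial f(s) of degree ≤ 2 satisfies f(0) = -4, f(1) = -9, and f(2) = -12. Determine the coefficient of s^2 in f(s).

Write f(s) = as^2 + bs + c. Substituting each data point gives a linear system:
  c = -4
  a + b + c = -9
  4a + 2b + c = -12
Solving the system yields a = 1, b = -6, c = -4.
So f(s) = s² - 6s - 4.
The leading coefficient is 1.

1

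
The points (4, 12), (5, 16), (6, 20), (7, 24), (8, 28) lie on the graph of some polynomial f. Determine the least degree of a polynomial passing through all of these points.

Forward differences of the values at s = 4, 5, 6, 7, 8:
  f  : 12  16  20  24  28
  Δ  : 4  4  4  4
  Δ^2: 0  0  0
  Δ^3: 0  0
  Δ^4: 0
The first differences are constant (4) and nonzero, while all higher differences vanish, so the minimal degree is 1.

1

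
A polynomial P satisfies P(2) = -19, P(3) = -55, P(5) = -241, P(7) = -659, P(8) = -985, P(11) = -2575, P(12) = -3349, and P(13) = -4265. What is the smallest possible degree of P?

3

Divided differences on the nodes 2, 3, 5, 7, 8, 11, 12, 13:
  order 0: -19  -55  -241  -659  -985  -2575  -3349  -4265
  order 1: -36  -93  -209  -326  -530  -774  -916
  order 2: -19  -29  -39  -51  -61  -71
  order 3: -2  -2  -2  -2  -2
  order 4: 0  0  0  0
  order 5: 0  0  0
  order 6: 0  0
  order 7: 0
The order-3 divided differences are all -2 (nonzero) and every higher order vanishes, so the data lies on a polynomial of degree exactly 3.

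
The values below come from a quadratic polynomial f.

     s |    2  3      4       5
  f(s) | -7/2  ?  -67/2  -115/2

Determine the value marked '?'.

-31/2

The 3 known points determine the degree-2 polynomial uniquely.
Write f(s) = as^2 + bs + c. Substituting each data point gives a linear system:
  4a + 2b + c = -7/2
  16a + 4b + c = -67/2
  25a + 5b + c = -115/2
Solving the system yields a = -3, b = 3, c = 5/2.
So f(s) = -3s^2 + 3s + 5/2.
Then f(3) = -31/2.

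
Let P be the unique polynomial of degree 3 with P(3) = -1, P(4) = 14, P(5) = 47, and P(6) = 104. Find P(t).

P(t) = t^3 - 3t^2 - t + 2

Using the Lagrange interpolation formula with nodes 3, 4, 5, 6:
  L_0(t) = (t - 4)(t - 5)(t - 6) / -6
  L_1(t) = (t - 3)(t - 5)(t - 6) / 2
  L_2(t) = (t - 3)(t - 4)(t - 6) / -2
  L_3(t) = (t - 3)(t - 4)(t - 5) / 6
Then P(t) = -1·L_0(t) + 14·L_1(t) + 47·L_2(t) + 104·L_3(t).
Expanding and collecting terms gives P(t) = t^3 - 3t^2 - t + 2.
Check: P(6) = 104. ✓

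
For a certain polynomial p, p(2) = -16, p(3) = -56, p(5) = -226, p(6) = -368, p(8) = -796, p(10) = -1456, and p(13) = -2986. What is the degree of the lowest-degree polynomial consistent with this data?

Divided differences on the nodes 2, 3, 5, 6, 8, 10, 13:
  order 0: -16  -56  -226  -368  -796  -1456  -2986
  order 1: -40  -85  -142  -214  -330  -510
  order 2: -15  -19  -24  -29  -36
  order 3: -1  -1  -1  -1
  order 4: 0  0  0
  order 5: 0  0
  order 6: 0
The order-3 divided differences are all -1 (nonzero) and every higher order vanishes, so the data lies on a polynomial of degree exactly 3.

3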